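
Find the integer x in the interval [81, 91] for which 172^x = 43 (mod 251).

Compute 172^81 mod 251 = 158, then multiply by 172 repeatedly:
  172^81=158  172^82=68  172^83=150  172^84=198  172^85=171
  172^86=45  172^87=210  172^88=227  172^89=139  172^90=63
  172^91=43
Found 43 at exponent 91.

91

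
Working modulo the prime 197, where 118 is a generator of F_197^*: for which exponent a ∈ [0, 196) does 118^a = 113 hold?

Baby-step giant-step with m = ceil(sqrt(196)) = 14.
Baby table (118^j mod 197 for j=0..13):
  0:1  1:118  2:134  3:52  4:29  5:73  6:143  7:129
  8:53  9:147  10:10  11:195  12:158  13:126
Giant step factor: 118^(-14) ≡ 161 (mod 197).
Scan 113·161^i mod 197 for i = 0, 1, …:
  i=0: 113   i=1: 69   i=2: 77   i=3: 183
  i=4: 110   i=5: 177   i=6: 129
Match at i=6, j=7: a = 6·14 + 7 = 91.

91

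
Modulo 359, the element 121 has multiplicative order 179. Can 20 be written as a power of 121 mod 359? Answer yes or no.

yes

20 ∈ ⟨121⟩ iff 20^179 ≡ 1 (mod 359), since |⟨121⟩| = 179.
20^179 mod 359 = 1.
Since 1 = 1, 20 lies in the subgroup.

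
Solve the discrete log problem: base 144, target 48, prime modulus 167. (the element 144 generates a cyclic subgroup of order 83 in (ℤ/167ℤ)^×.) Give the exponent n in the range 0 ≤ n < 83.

47

Baby-step giant-step with m = ceil(sqrt(83)) = 10.
Baby table (144^j mod 167 for j=0..9):
  0:1  1:144  2:28  3:24  4:116  5:4  6:75  7:112
  8:96  9:130
Giant step factor: 144^(-10) ≡ 94 (mod 167).
Scan 48·94^i mod 167 for i = 0, 1, …:
  i=0: 48   i=1: 3   i=2: 115   i=3: 122
  i=4: 112
Match at i=4, j=7: n = 4·10 + 7 = 47.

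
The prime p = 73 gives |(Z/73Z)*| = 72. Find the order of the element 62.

72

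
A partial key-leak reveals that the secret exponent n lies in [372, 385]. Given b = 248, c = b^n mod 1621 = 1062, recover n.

Compute 248^372 mod 1621 = 967, then multiply by 248 repeatedly:
  248^372=967  248^373=1529  248^374=1499  248^375=543  248^376=121
  248^377=830  248^378=1594  248^379=1409  248^380=917  248^381=476
  248^382=1336  248^383=644  248^384=854  248^385=1062
Found 1062 at exponent 385.

385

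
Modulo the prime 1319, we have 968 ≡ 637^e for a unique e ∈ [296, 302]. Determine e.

296

Compute 637^296 mod 1319 = 968, then multiply by 637 repeatedly:
  637^296=968
Found 968 at exponent 296.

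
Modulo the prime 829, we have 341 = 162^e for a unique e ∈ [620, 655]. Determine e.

639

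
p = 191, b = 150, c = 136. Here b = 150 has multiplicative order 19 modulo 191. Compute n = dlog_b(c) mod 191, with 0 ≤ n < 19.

6

Successive powers of 150 modulo 191:
  150^0=1  150^1=150  150^2=153  150^3=30  150^4=107  150^5=6
  150^6=136
So 150^6 ≡ 136 (mod 191), giving n = 6.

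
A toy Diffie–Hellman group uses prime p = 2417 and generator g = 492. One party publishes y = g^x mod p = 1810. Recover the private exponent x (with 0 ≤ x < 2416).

795

Baby-step giant-step with m = ceil(sqrt(2416)) = 50.
Baby table (492^j mod 2417 for j=0..49):
  0:1  1:492  2:364  3:230  4:1978  5:1542  6:2143  7:544
  8:1778  9:2239  10:1853  11:467  12:149  13:798  14:1062  15:432
  16:2265  17:143  18:263  19:1295  20:1469  21:65  22:559  23:1907
  24:448  25:469  26:1133  27:1526  28:1522  29:1971  30:515  31:2012
  32:1351  33:17  34:1113  35:1354  36:1493  37:2205  38:2044  39:176
  40:1997  41:1222  42:1808  43:80  44:688  45:116  46:1481  47:1135
  48:93  49:2250
Giant step factor: 492^(-50) ≡ 518 (mod 2417).
Scan 1810·518^i mod 2417 for i = 0, 1, …:
  i=0: 1810   i=1: 2201   i=2: 1711   i=3: 1676
  i=4: 465   i=5: 1587   i=6: 286   i=7: 711
  i=8: 914   i=9: 2137     …   i=14: 1624
  i=15: 116
Match at i=15, j=45: x = 15·50 + 45 = 795.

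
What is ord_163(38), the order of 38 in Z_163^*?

9

The order of 38 must divide p − 1 = 162 = 2 · 3^4.
Divisors: 1, 2, 3, 6, 9, 18, 27, 54, 81, 162.
Check each in increasing order: 38^1 ≡ 38;  38^2 ≡ 140;  38^3 ≡ 104;  38^6 ≡ 58;  38^9 ≡ 1.
Smallest exponent giving 1 is 9.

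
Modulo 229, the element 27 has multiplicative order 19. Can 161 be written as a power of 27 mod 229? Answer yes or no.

yes

⟨27⟩ has order 19; its elements mod 229 are {1, 16, 17, 27, 42, 43, 44, 53, 57, 60, 61, 104, 121, 161, 165, 203, 214, 218, 225}.
161 is in this set.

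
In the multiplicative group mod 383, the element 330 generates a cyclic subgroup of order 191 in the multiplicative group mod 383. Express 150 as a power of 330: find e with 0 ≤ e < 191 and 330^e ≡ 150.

173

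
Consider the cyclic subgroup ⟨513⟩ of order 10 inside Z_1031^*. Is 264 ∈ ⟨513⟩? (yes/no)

⟨513⟩ has order 10; its elements mod 1031 are {1, 264, 371, 412, 513, 518, 619, 660, 767, 1030}.
264 is in this set.

yes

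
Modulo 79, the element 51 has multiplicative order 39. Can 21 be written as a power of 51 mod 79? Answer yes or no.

21 ∈ ⟨51⟩ iff 21^39 ≡ 1 (mod 79), since |⟨51⟩| = 39.
21^39 mod 79 = 1.
Since 1 = 1, 21 lies in the subgroup.

yes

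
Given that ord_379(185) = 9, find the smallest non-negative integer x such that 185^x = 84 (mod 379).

Successive powers of 185 modulo 379:
  185^0=1  185^1=185  185^2=115  185^3=51  185^4=339  185^5=180
  185^6=327  185^7=234  185^8=84
So 185^8 ≡ 84 (mod 379), giving x = 8.

8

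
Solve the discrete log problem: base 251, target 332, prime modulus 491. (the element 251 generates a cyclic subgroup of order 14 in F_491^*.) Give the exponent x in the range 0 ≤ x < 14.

4

Successive powers of 251 modulo 491:
  251^0=1  251^1=251  251^2=153  251^3=105  251^4=332
So 251^4 ≡ 332 (mod 491), giving x = 4.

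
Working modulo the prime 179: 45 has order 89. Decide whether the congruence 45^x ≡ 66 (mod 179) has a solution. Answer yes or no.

yes

66 ∈ ⟨45⟩ iff 66^89 ≡ 1 (mod 179), since |⟨45⟩| = 89.
66^89 mod 179 = 1.
Since 1 = 1, 66 lies in the subgroup.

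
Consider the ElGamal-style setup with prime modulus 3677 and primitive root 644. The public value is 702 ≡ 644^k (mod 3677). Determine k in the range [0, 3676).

689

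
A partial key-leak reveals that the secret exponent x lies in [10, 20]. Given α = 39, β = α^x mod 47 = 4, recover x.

16

Compute 39^10 mod 47 = 34, then multiply by 39 repeatedly:
  39^10=34  39^11=10  39^12=14  39^13=29  39^14=3
  39^15=23  39^16=4
Found 4 at exponent 16.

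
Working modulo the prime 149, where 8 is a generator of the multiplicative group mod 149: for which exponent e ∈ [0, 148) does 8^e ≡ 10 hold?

35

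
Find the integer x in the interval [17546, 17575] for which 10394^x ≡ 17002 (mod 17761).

17558

Compute 10394^17546 mod 17761 = 16917, then multiply by 10394 repeatedly:
  10394^17546=16917  10394^17547=1398  10394^17548=2314  10394^17549=3322  10394^17550=1484
  10394^17551=8148  10394^17552=5864  10394^17553=12425  10394^17554=5219  10394^17555=4192
  10394^17556=3915  10394^17557=2059  10394^17558=17002
Found 17002 at exponent 17558.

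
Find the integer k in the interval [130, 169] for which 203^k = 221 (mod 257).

150

Compute 203^130 mod 257 = 168, then multiply by 203 repeatedly:
  203^130=168  203^131=180  203^132=46  203^133=86  203^134=239
  203^135=201  203^136=197  203^137=156  203^138=57  203^139=6
  203^140=190  203^141=20  203^142=205  203^143=238  203^144=255
  203^145=108  203^146=79  203^147=103  203^148=92  203^149=172
  203^150=221
Found 221 at exponent 150.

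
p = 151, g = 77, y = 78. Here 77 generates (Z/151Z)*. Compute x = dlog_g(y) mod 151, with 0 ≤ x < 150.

Baby-step giant-step with m = ceil(sqrt(150)) = 13.
Baby table (77^j mod 151 for j=0..12):
  0:1  1:77  2:40  3:60  4:90  5:135  6:127  7:115
  8:97  9:70  10:105  11:82  12:123
Giant step factor: 77^(-13) ≡ 133 (mod 151).
Scan 78·133^i mod 151 for i = 0, 1, …:
  i=0: 78   i=1: 106   i=2: 55   i=3: 67
  i=4: 2   i=5: 115
Match at i=5, j=7: x = 5·13 + 7 = 72.

72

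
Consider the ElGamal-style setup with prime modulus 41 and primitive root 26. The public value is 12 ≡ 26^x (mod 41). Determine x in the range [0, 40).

Successive powers of 26 modulo 41:
  26^0=1  26^1=26  26^2=20  26^3=28  26^4=31  26^5=27
  26^6=5  26^7=7  26^8=18  26^9=17  26^10=32  26^11=12
So 26^11 ≡ 12 (mod 41), giving x = 11.

11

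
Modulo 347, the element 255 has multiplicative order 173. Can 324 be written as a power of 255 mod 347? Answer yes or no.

yes

324 ∈ ⟨255⟩ iff 324^173 ≡ 1 (mod 347), since |⟨255⟩| = 173.
324^173 mod 347 = 1.
Since 1 = 1, 324 lies in the subgroup.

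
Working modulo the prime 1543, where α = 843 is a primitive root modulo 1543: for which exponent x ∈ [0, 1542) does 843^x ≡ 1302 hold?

961

Baby-step giant-step with m = ceil(sqrt(1542)) = 40.
Baby table (843^j mod 1543 for j=0..39):
  0:1  1:843  2:869  3:1185  4:634  5:584  6:95  7:1392
  8:776  9:1479  10:53  11:1475  12:1310  13:1085  14:1199  15:92
  16:406  17:1255  18:1010  19:1237  20:1266  21:1025  22:1538  23:414
  24:284  25:247  26:1459  27:166  28:1068  29:755  30:749  31:320
  32:1278  33:340  34:1165  35:747  36:177  37:1083  38:1056  39:1440
Giant step factor: 843^(-40) ≡ 766 (mod 1543).
Scan 1302·766^i mod 1543 for i = 0, 1, …:
  i=0: 1302   i=1: 554   i=2: 39   i=3: 557
  i=4: 794   i=5: 262   i=6: 102   i=7: 982
  i=8: 771   i=9: 1160     …   i=23: 1530
  i=24: 843
Match at i=24, j=1: x = 24·40 + 1 = 961.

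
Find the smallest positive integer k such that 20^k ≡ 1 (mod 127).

6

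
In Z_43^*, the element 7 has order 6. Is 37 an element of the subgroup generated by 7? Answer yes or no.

yes

⟨7⟩ has order 6; its elements mod 43 are {1, 6, 7, 36, 37, 42}.
37 is in this set.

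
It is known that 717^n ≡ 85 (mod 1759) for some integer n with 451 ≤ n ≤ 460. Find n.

454

Compute 717^451 mod 1759 = 1418, then multiply by 717 repeatedly:
  717^451=1418  717^452=4  717^453=1109  717^454=85
Found 85 at exponent 454.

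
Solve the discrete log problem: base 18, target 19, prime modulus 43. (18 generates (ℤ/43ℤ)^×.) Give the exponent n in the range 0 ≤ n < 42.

5

Successive powers of 18 modulo 43:
  18^0=1  18^1=18  18^2=23  18^3=27  18^4=13  18^5=19
So 18^5 ≡ 19 (mod 43), giving n = 5.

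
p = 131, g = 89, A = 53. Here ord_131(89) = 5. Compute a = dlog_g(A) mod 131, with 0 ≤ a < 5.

4

Successive powers of 89 modulo 131:
  89^0=1  89^1=89  89^2=61  89^3=58  89^4=53
So 89^4 ≡ 53 (mod 131), giving a = 4.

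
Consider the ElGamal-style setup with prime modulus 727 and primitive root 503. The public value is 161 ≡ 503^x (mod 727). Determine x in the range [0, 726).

652

Baby-step giant-step with m = ceil(sqrt(726)) = 27.
Baby table (503^j mod 727 for j=0..26):
  0:1  1:503  2:13  3:723  4:169  5:675  6:16  7:51
  8:208  9:663  10:523  11:622  12:256  13:89  14:420  15:430
  16:371  17:501  18:461  19:697  20:177  21:337  22:120  23:19
  24:106  25:247  26:651
Giant step factor: 503^(-27) ≡ 12 (mod 727).
Scan 161·12^i mod 727 for i = 0, 1, …:
  i=0: 161   i=1: 478   i=2: 647   i=3: 494
  i=4: 112   i=5: 617   i=6: 134   i=7: 154
  i=8: 394   i=9: 366     …   i=23: 317
  i=24: 169
Match at i=24, j=4: x = 24·27 + 4 = 652.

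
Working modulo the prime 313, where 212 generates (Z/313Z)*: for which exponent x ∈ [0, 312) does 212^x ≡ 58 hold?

264

Baby-step giant-step with m = ceil(sqrt(312)) = 18.
Baby table (212^j mod 313 for j=0..17):
  0:1  1:212  2:185  3:95  4:108  5:47  6:261  7:244
  8:83  9:68  10:18  11:60  12:200  13:145  14:66  15:220
  16:3  17:10
Giant step factor: 212^(-18) ≡ 216 (mod 313).
Scan 58·216^i mod 313 for i = 0, 1, …:
  i=0: 58   i=1: 8   i=2: 163   i=3: 152
  i=4: 280   i=5: 71   i=6: 312   i=7: 97
  i=8: 294   i=9: 278     …   i=13: 198
  i=14: 200
Match at i=14, j=12: x = 14·18 + 12 = 264.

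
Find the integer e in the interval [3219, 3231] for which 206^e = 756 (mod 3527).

Compute 206^3219 mod 3527 = 2871, then multiply by 206 repeatedly:
  206^3219=2871  206^3220=2417  206^3221=595  206^3222=2652  206^3223=3154
  206^3224=756
Found 756 at exponent 3224.

3224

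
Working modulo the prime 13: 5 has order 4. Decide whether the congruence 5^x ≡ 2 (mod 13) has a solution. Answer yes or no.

no

⟨5⟩ has order 4; its elements mod 13 are {1, 5, 8, 12}.
2 is not in this set.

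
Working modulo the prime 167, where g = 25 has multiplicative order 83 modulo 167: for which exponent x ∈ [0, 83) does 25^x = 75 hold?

48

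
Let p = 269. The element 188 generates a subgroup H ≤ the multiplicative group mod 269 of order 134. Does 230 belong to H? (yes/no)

no

230 ∈ ⟨188⟩ iff 230^134 ≡ 1 (mod 269), since |⟨188⟩| = 134.
230^134 mod 269 = 268.
Since 268 ≠ 1, 230 does not lie in the subgroup.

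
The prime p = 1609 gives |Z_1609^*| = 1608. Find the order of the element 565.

536

The order of 565 must divide p − 1 = 1608 = 2^3 · 3 · 67.
Divisors: 1, 2, 3, 4, 6, 8, 12, 24, 67, 134, 201, 268, 402, 536, 804, 1608.
Check each in increasing order: 565^1 ≡ 565;  565^2 ≡ 643;  565^3 ≡ 1270;  565^4 ≡ 1545;  565^6 ≡ 682;  565^8 ≡ 878;  565^12 ≡ 123;  565^24 ≡ 648;  565^67 ≡ 355;  565^134 ≡ 523;  565^201 ≡ 630;  565^268 ≡ 1608;  565^402 ≡ 1086;  565^536 ≡ 1.
Smallest exponent giving 1 is 536.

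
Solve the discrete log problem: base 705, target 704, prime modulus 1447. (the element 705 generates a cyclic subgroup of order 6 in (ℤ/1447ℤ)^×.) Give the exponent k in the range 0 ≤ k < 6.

Successive powers of 705 modulo 1447:
  705^0=1  705^1=705  705^2=704
So 705^2 ≡ 704 (mod 1447), giving k = 2.

2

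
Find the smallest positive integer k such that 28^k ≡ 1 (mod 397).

396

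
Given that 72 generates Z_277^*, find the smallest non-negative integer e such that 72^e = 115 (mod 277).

Baby-step giant-step with m = ceil(sqrt(276)) = 17.
Baby table (72^j mod 277 for j=0..16):
  0:1  1:72  2:198  3:129  4:147  5:58  6:21  7:127
  8:3  9:216  10:40  11:110  12:164  13:174  14:63  15:104
  16:9
Giant step factor: 72^(-17) ≡ 56 (mod 277).
Scan 115·56^i mod 277 for i = 0, 1, …:
  i=0: 115   i=1: 69   i=2: 263   i=3: 47
  i=4: 139   i=5: 28   i=6: 183   i=7: 276
  i=8: 221   i=9: 188     …   i=14: 53
  i=15: 198
Match at i=15, j=2: e = 15·17 + 2 = 257.

257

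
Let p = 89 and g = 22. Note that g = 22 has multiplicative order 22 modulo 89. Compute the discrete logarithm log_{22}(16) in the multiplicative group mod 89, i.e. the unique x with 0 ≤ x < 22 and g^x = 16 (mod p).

Successive powers of 22 modulo 89:
  22^0=1  22^1=22  22^2=39  22^3=57  22^4=8  22^5=87
  22^6=45  22^7=11  22^8=64  22^9=73  22^10=4  22^11=88
  22^12=67  22^13=50  22^14=32  22^15=81  22^16=2  22^17=44
  22^18=78  22^19=25  22^20=16
So 22^20 ≡ 16 (mod 89), giving x = 20.

20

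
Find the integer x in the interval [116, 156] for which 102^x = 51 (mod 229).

Compute 102^116 mod 229 = 130, then multiply by 102 repeatedly:
  102^116=130  102^117=207  102^118=46  102^119=112  102^120=203
  102^121=96  102^122=174  102^123=115  102^124=51
Found 51 at exponent 124.

124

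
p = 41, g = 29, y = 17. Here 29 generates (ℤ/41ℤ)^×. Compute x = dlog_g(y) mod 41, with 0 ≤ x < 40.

39

Successive powers of 29 modulo 41:
  29^0=1  29^1=29  29^2=21  29^3=35  29^4=31  29^5=38
  29^6=36  29^7=19  29^8=18  29^9=30  29^10=9  29^11=15
  29^12=25  29^13=28  29^14=33  29^15=14  29^16=37  29^17=7
  29^18=39  29^19=24  29^20=40  29^21=12  29^22=20  29^23=6
  29^24=10  29^25=3  29^26=5  29^27=22  29^28=23  29^29=11
  29^30=32  29^31=26  29^32=16  29^33=13  29^34=8  29^35=27
  29^36=4  29^37=34  29^38=2  29^39=17
So 29^39 ≡ 17 (mod 41), giving x = 39.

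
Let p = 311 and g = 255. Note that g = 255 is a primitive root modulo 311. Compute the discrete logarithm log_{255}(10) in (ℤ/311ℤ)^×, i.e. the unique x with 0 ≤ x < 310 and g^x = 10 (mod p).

Baby-step giant-step with m = ceil(sqrt(310)) = 18.
Baby table (255^j mod 311 for j=0..17):
  0:1  1:255  2:26  3:99  4:54  5:86  6:160  7:59
  8:117  9:290  10:243  11:76  12:98  13:110  14:60  15:61
  16:5  17:31
Giant step factor: 255^(-18) ≡ 189 (mod 311).
Scan 10·189^i mod 311 for i = 0, 1, …:
  i=0: 10   i=1: 24   i=2: 182   i=3: 188
  i=4: 78   i=5: 125   i=6: 300   i=7: 98
Match at i=7, j=12: x = 7·18 + 12 = 138.

138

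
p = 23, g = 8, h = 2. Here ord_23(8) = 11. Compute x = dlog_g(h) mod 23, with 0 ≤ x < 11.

Successive powers of 8 modulo 23:
  8^0=1  8^1=8  8^2=18  8^3=6  8^4=2
So 8^4 ≡ 2 (mod 23), giving x = 4.

4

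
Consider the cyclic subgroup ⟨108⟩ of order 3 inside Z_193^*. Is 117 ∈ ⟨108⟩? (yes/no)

no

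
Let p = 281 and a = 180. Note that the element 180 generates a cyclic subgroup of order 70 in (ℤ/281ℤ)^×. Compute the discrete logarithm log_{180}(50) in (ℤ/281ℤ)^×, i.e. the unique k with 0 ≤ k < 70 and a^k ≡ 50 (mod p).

Baby-step giant-step with m = ceil(sqrt(70)) = 9.
Baby table (180^j mod 281 for j=0..8):
  0:1  1:180  2:85  3:126  4:200  5:32  6:140  7:191
  8:98
Giant step factor: 180^(-9) ≡ 223 (mod 281).
Scan 50·223^i mod 281 for i = 0, 1, …:
  i=0: 50   i=1: 191
Match at i=1, j=7: k = 1·9 + 7 = 16.

16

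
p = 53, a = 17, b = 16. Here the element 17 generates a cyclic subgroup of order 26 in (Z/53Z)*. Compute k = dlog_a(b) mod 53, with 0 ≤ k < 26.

16

Successive powers of 17 modulo 53:
  17^0=1  17^1=17  17^2=24  17^3=37  17^4=46  17^5=40
  17^6=44  17^7=6  17^8=49  17^9=38  17^10=10  17^11=11
  17^12=28  17^13=52  17^14=36  17^15=29  17^16=16
So 17^16 ≡ 16 (mod 53), giving k = 16.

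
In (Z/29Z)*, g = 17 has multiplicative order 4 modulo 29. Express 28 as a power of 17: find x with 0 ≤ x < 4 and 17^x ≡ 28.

Successive powers of 17 modulo 29:
  17^0=1  17^1=17  17^2=28
So 17^2 ≡ 28 (mod 29), giving x = 2.

2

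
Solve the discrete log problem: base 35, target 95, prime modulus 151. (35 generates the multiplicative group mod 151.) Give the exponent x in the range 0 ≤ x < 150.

38

Baby-step giant-step with m = ceil(sqrt(150)) = 13.
Baby table (35^j mod 151 for j=0..12):
  0:1  1:35  2:17  3:142  4:138  5:149  6:81  7:117
  8:18  9:26  10:4  11:140  12:68
Giant step factor: 35^(-13) ≡ 130 (mod 151).
Scan 95·130^i mod 151 for i = 0, 1, …:
  i=0: 95   i=1: 119   i=2: 68
Match at i=2, j=12: x = 2·13 + 12 = 38.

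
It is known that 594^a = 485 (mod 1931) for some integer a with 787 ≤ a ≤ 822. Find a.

Compute 594^787 mod 1931 = 1484, then multiply by 594 repeatedly:
  594^787=1484  594^788=960  594^789=595  594^790=57  594^791=1031
  594^792=287  594^793=550  594^794=361  594^795=93  594^796=1174
  594^797=265  594^798=999  594^799=589  594^800=355  594^801=391
  594^802=534  594^803=512  594^804=961  594^805=1189  594^806=1451
  594^807=668  594^808=937  594^809=450  594^810=822  594^811=1656
  594^812=785  594^813=919  594^814=1344  594^815=833  594^816=466
  594^817=671  594^818=788  594^819=770  594^820=1664  594^821=1675
  594^822=485
Found 485 at exponent 822.

822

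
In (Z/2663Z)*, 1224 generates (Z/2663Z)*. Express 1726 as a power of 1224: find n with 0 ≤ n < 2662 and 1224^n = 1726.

2063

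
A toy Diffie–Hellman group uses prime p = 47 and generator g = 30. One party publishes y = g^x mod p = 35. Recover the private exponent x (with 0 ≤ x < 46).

15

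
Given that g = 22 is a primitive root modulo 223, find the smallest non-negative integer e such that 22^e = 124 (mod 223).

140

Baby-step giant-step with m = ceil(sqrt(222)) = 15.
Baby table (22^j mod 223 for j=0..14):
  0:1  1:22  2:38  3:167  4:106  5:102  6:14  7:85
  8:86  9:108  10:146  11:90  12:196  13:75  14:89
Giant step factor: 22^(-15) ≡ 91 (mod 223).
Scan 124·91^i mod 223 for i = 0, 1, …:
  i=0: 124   i=1: 134   i=2: 152   i=3: 6
  i=4: 100   i=5: 180   i=6: 101   i=7: 48
  i=8: 131   i=9: 102
Match at i=9, j=5: e = 9·15 + 5 = 140.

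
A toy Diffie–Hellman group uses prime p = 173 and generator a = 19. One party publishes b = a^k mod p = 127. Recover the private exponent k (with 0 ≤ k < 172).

Baby-step giant-step with m = ceil(sqrt(172)) = 14.
Baby table (19^j mod 173 for j=0..13):
  0:1  1:19  2:15  3:112  4:52  5:123  6:88  7:115
  8:109  9:168  10:78  11:98  12:132  13:86
Giant step factor: 19^(-14) ≡ 9 (mod 173).
Scan 127·9^i mod 173 for i = 0, 1, …:
  i=0: 127   i=1: 105   i=2: 80   i=3: 28
  i=4: 79   i=5: 19
Match at i=5, j=1: k = 5·14 + 1 = 71.

71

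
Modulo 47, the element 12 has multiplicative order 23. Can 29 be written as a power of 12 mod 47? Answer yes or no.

⟨12⟩ has order 23; its elements mod 47 are {1, 2, 3, 4, 6, 7, 8, 9, 12, 14, 16, 17, 18, 21, 24, 25, 27, 28, 32, 34, 36, 37, 42}.
29 is not in this set.

no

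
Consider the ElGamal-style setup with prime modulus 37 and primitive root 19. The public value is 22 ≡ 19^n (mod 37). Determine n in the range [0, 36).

5

Successive powers of 19 modulo 37:
  19^0=1  19^1=19  19^2=28  19^3=14  19^4=7  19^5=22
So 19^5 ≡ 22 (mod 37), giving n = 5.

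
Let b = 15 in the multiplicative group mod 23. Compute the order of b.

22

The order of 15 must divide p − 1 = 22 = 2 · 11.
Divisors: 1, 2, 11, 22.
Check each in increasing order: 15^1 ≡ 15;  15^2 ≡ 18;  15^11 ≡ 22;  15^22 ≡ 1.
Smallest exponent giving 1 is 22.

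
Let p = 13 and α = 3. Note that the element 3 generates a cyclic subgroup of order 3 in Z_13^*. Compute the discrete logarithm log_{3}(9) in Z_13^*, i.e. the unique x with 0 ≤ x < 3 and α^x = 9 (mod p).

Successive powers of 3 modulo 13:
  3^0=1  3^1=3  3^2=9
So 3^2 ≡ 9 (mod 13), giving x = 2.

2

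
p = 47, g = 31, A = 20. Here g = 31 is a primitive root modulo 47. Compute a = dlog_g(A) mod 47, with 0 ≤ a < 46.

43

Baby-step giant-step with m = ceil(sqrt(46)) = 7.
Baby table (31^j mod 47 for j=0..6):
  0:1  1:31  2:21  3:40  4:18  5:41  6:2
Giant step factor: 31^(-7) ≡ 22 (mod 47).
Scan 20·22^i mod 47 for i = 0, 1, …:
  i=0: 20   i=1: 17   i=2: 45   i=3: 3
  i=4: 19   i=5: 42   i=6: 31
Match at i=6, j=1: a = 6·7 + 1 = 43.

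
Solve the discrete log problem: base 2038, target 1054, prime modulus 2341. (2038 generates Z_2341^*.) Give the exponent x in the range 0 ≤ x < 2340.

914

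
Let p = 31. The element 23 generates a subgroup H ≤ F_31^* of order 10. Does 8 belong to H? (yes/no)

yes

⟨23⟩ has order 10; its elements mod 31 are {1, 2, 4, 8, 15, 16, 23, 27, 29, 30}.
8 is in this set.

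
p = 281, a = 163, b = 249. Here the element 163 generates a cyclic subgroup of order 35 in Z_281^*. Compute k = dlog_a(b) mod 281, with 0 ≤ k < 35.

Successive powers of 163 modulo 281:
  163^0=1  163^1=163  163^2=155  163^3=256  163^4=140  163^5=59
  163^6=63  163^7=153  163^8=211  163^9=111  163^10=109  163^11=64
  163^12=35  163^13=85  163^14=86  163^15=249
So 163^15 ≡ 249 (mod 281), giving k = 15.

15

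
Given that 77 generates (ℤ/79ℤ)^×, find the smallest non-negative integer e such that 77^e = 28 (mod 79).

Baby-step giant-step with m = ceil(sqrt(78)) = 9.
Baby table (77^j mod 79 for j=0..8):
  0:1  1:77  2:4  3:71  4:16  5:47  6:64  7:30
  8:19
Giant step factor: 77^(-9) ≡ 27 (mod 79).
Scan 28·27^i mod 79 for i = 0, 1, …:
  i=0: 28   i=1: 45   i=2: 30
Match at i=2, j=7: e = 2·9 + 7 = 25.

25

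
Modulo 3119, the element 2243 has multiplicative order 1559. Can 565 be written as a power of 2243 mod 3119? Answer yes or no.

no

565 ∈ ⟨2243⟩ iff 565^1559 ≡ 1 (mod 3119), since |⟨2243⟩| = 1559.
565^1559 mod 3119 = 3118.
Since 3118 ≠ 1, 565 does not lie in the subgroup.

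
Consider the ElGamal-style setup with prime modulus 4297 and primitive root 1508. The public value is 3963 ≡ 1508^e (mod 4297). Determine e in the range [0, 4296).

2256

Baby-step giant-step with m = ceil(sqrt(4296)) = 66.
Baby table (1508^j mod 4297 for j=0..65):
  0:1  1:1508  2:951  3:3207  4:2031  5:3284  6:2128  7:3462
  8:4138  9:860  10:3483  11:1430  12:3643  13:2078  14:1111  15:3855
  16:3796  17:764  18:516  19:371  20:858  21:467  22:3825  23:1526
  24:2313  25:3137  26:3896  27:1169  28:1082  29:3093  30:1999  31:2295
  32:1775  33:3966  34:3601  35:3197  36:4139  37:2368  38:137  39:340
  40:1377  41:1065  42:3239  43:3020  44:3637  45:1624  46:3999  47:1801
  48:204  49:2545  50:639  51:1084  52:1812  53:3901  54:115  55:1540
  56:1940  57:3560  58:1527  59:3821  60:4088  61:2806  62:3200  63:69
  64:924  65:1164
Giant step factor: 1508^(-66) ≡ 2750 (mod 4297).
Scan 3963·2750^i mod 4297 for i = 0, 1, …:
  i=0: 3963   i=1: 1058   i=2: 431   i=3: 3575
  i=4: 4011   i=5: 4148   i=6: 2762   i=7: 2701
  i=8: 2534   i=9: 3063     …   i=33: 3878
  i=34: 3643
Match at i=34, j=12: e = 34·66 + 12 = 2256.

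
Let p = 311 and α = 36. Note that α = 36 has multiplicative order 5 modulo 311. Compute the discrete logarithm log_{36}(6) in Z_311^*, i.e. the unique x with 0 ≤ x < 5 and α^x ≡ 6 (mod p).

3

Successive powers of 36 modulo 311:
  36^0=1  36^1=36  36^2=52  36^3=6
So 36^3 ≡ 6 (mod 311), giving x = 3.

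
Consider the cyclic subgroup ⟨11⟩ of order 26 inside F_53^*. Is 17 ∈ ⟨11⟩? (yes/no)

17 ∈ ⟨11⟩ iff 17^26 ≡ 1 (mod 53), since |⟨11⟩| = 26.
17^26 mod 53 = 1.
Since 1 = 1, 17 lies in the subgroup.

yes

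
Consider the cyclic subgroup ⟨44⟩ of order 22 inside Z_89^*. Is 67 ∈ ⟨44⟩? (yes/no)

yes

⟨44⟩ has order 22; its elements mod 89 are {1, 2, 4, 8, 11, 16, 22, 25, 32, 39, 44, 45, 50, 57, 64, 67, 73, 78, 81, 85, 87, 88}.
67 is in this set.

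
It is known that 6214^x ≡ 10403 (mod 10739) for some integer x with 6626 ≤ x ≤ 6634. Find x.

6628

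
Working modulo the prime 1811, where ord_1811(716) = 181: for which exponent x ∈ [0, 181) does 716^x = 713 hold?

13

Successive powers of 716 modulo 1811:
  716^0=1  716^1=716  716^2=143  716^3=972  716^4=528  716^5=1360
  716^6=1253  716^7=703  716^8=1701  716^9=924  716^10=569  716^11=1740
  716^12=1683  716^13=713
So 716^13 ≡ 713 (mod 1811), giving x = 13.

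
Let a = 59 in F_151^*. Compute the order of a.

The order of 59 must divide p − 1 = 150 = 2 · 3 · 5^2.
Divisors: 1, 2, 3, 5, 6, 10, 15, 25, 30, 50, 75, 150.
Check each in increasing order: 59^1 ≡ 59;  59^2 ≡ 8;  59^3 ≡ 19;  59^5 ≡ 1.
Smallest exponent giving 1 is 5.

5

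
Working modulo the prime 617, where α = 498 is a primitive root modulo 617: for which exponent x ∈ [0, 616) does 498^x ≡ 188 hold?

84

Baby-step giant-step with m = ceil(sqrt(616)) = 25.
Baby table (498^j mod 617 for j=0..24):
  0:1  1:498  2:587  3:485  4:283  5:258  6:148  7:281
  8:496  9:208  10:545  11:547  12:309  13:249  14:602  15:551
  16:450  17:129  18:74  19:449  20:248  21:104  22:581  23:582
  24:463
Giant step factor: 498^(-25) ≡ 57 (mod 617).
Scan 188·57^i mod 617 for i = 0, 1, …:
  i=0: 188   i=1: 227   i=2: 599   i=3: 208
Match at i=3, j=9: x = 3·25 + 9 = 84.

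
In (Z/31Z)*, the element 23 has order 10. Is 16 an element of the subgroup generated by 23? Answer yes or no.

yes

16 ∈ ⟨23⟩ iff 16^10 ≡ 1 (mod 31), since |⟨23⟩| = 10.
16^10 mod 31 = 1.
Since 1 = 1, 16 lies in the subgroup.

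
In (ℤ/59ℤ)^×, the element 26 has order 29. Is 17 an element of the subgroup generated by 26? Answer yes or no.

yes

17 ∈ ⟨26⟩ iff 17^29 ≡ 1 (mod 59), since |⟨26⟩| = 29.
17^29 mod 59 = 1.
Since 1 = 1, 17 lies in the subgroup.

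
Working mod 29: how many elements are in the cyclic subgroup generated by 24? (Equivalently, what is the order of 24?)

The order of 24 must divide p − 1 = 28 = 2^2 · 7.
Divisors: 1, 2, 4, 7, 14, 28.
Check each in increasing order: 24^1 ≡ 24;  24^2 ≡ 25;  24^4 ≡ 16;  24^7 ≡ 1.
Smallest exponent giving 1 is 7.

7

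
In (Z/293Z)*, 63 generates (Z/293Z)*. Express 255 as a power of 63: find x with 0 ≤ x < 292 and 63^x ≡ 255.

226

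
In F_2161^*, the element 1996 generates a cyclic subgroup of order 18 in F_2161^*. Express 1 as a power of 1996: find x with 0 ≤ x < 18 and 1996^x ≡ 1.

0

Successive powers of 1996 modulo 2161:
  1996^0=1
So 1996^0 ≡ 1 (mod 2161), giving x = 0.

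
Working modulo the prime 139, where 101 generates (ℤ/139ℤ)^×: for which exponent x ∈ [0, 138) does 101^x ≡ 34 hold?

Baby-step giant-step with m = ceil(sqrt(138)) = 12.
Baby table (101^j mod 139 for j=0..11):
  0:1  1:101  2:54  3:33  4:136  5:114  6:116  7:40
  8:9  9:75  10:69  11:19
Giant step factor: 101^(-12) ≡ 36 (mod 139).
Scan 34·36^i mod 139 for i = 0, 1, …:
  i=0: 34   i=1: 112   i=2: 1
Match at i=2, j=0: x = 2·12 + 0 = 24.

24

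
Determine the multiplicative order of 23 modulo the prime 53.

4

The order of 23 must divide p − 1 = 52 = 2^2 · 13.
Divisors: 1, 2, 4, 13, 26, 52.
Check each in increasing order: 23^1 ≡ 23;  23^2 ≡ 52;  23^4 ≡ 1.
Smallest exponent giving 1 is 4.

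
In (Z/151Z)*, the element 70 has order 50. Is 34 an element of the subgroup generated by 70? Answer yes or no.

34 ∈ ⟨70⟩ iff 34^50 ≡ 1 (mod 151), since |⟨70⟩| = 50.
34^50 mod 151 = 118.
Since 118 ≠ 1, 34 does not lie in the subgroup.

no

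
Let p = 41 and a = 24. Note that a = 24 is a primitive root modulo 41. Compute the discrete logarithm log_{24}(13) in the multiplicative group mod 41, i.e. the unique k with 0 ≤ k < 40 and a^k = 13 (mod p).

27

Successive powers of 24 modulo 41:
  24^0=1  24^1=24  24^2=2  24^3=7  24^4=4  24^5=14
  24^6=8  24^7=28  24^8=16  24^9=15  24^10=32  24^11=30
  24^12=23  24^13=19  24^14=5  24^15=38  24^16=10  24^17=35
  24^18=20  24^19=29  24^20=40  24^21=17  24^22=39  24^23=34
  24^24=37  24^25=27  24^26=33  24^27=13
So 24^27 ≡ 13 (mod 41), giving k = 27.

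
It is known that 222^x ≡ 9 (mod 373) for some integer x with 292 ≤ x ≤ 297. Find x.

296

Compute 222^292 mod 373 = 51, then multiply by 222 repeatedly:
  222^292=51  222^293=132  222^294=210  222^295=368  222^296=9
Found 9 at exponent 296.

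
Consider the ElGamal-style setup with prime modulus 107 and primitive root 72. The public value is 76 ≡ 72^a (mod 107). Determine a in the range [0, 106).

48

Baby-step giant-step with m = ceil(sqrt(106)) = 11.
Baby table (72^j mod 107 for j=0..10):
  0:1  1:72  2:48  3:32  4:57  5:38  6:61  7:5
  8:39  9:26  10:53
Giant step factor: 72^(-11) ≡ 104 (mod 107).
Scan 76·104^i mod 107 for i = 0, 1, …:
  i=0: 76   i=1: 93   i=2: 42   i=3: 88
  i=4: 57
Match at i=4, j=4: a = 4·11 + 4 = 48.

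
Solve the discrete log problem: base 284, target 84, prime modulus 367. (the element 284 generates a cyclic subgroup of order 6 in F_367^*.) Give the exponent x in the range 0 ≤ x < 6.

5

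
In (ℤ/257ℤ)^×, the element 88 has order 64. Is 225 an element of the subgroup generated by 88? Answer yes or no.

yes

225 ∈ ⟨88⟩ iff 225^64 ≡ 1 (mod 257), since |⟨88⟩| = 64.
225^64 mod 257 = 1.
Since 1 = 1, 225 lies in the subgroup.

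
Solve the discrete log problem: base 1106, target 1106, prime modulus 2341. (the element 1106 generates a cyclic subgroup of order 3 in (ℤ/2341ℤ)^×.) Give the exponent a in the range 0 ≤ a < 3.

1

Successive powers of 1106 modulo 2341:
  1106^0=1  1106^1=1106
So 1106^1 ≡ 1106 (mod 2341), giving a = 1.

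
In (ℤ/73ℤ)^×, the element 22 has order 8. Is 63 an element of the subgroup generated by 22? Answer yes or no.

yes

⟨22⟩ has order 8; its elements mod 73 are {1, 10, 22, 27, 46, 51, 63, 72}.
63 is in this set.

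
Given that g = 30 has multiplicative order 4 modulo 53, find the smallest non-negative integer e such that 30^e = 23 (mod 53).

Successive powers of 30 modulo 53:
  30^0=1  30^1=30  30^2=52  30^3=23
So 30^3 ≡ 23 (mod 53), giving e = 3.

3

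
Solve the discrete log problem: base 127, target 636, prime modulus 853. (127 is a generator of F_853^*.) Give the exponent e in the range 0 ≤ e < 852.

Baby-step giant-step with m = ceil(sqrt(852)) = 30.
Baby table (127^j mod 853 for j=0..29):
  0:1  1:127  2:775  3:330  4:113  5:703  6:569  7:611
  8:827  9:110  10:322  11:803  12:474  13:488  14:560  15:321
  16:676  17:552  18:158  19:447  20:471  21:107  22:794  23:184
  24:337  25:149  26:157  27:320  28:549  29:630
Giant step factor: 127^(-30) ≡ 243 (mod 853).
Scan 636·243^i mod 853 for i = 0, 1, …:
  i=0: 636   i=1: 155   i=2: 133   i=3: 758
  i=4: 799   i=5: 526   i=6: 721   i=7: 338
  i=8: 246   i=9: 68     …   i=25: 766
  i=26: 184
Match at i=26, j=23: e = 26·30 + 23 = 803.

803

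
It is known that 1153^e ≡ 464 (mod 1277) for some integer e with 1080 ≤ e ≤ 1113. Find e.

1100

Compute 1153^1080 mod 1277 = 1213, then multiply by 1153 repeatedly:
  1153^1080=1213  1153^1081=274  1153^1082=503  1153^1083=201  1153^1084=616
  1153^1085=236  1153^1086=107  1153^1087=779  1153^1088=456  1153^1089=921
  1153^1090=726  1153^1091=643  1153^1092=719  1153^1093=234  1153^1094=355
  1153^1095=675  1153^1096=582  1153^1097=621  1153^1098=893  1153^1099=367
  1153^1100=464
Found 464 at exponent 1100.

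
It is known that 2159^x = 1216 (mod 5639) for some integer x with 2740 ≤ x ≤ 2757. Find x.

2756

Compute 2159^2740 mod 5639 = 2508, then multiply by 2159 repeatedly:
  2159^2740=2508  2159^2741=1332  2159^2742=5537  2159^2743=5342  2159^2744=1623
  2159^2745=2238  2159^2746=4858  2159^2747=5521  2159^2748=4632  2159^2749=2541
  2159^2750=4911  2159^2751=1529  2159^2752=2296  2159^2753=383  2159^2754=3603
  2159^2755=2696  2159^2756=1216
Found 1216 at exponent 2756.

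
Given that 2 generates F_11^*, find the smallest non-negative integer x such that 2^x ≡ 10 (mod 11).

5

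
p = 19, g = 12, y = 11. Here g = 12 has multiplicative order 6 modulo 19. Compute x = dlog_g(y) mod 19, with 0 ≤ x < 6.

Successive powers of 12 modulo 19:
  12^0=1  12^1=12  12^2=11
So 12^2 ≡ 11 (mod 19), giving x = 2.

2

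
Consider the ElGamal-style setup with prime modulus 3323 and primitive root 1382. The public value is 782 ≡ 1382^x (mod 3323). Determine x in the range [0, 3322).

1201

Baby-step giant-step with m = ceil(sqrt(3322)) = 58.
Baby table (1382^j mod 3323 for j=0..57):
  0:1  1:1382  2:2522  3:2900  4:262  5:3200  6:2810  7:2156
  8:2184  9:1004  10:1837  11:3285  12:652  13:531  14:2782  15:13
  16:1351  17:2879  18:1147  19:83  20:1724  21:3300  22:1444  23:1808
  24:3083  25:620  26:2829  27:1830  28:257  29:2936  30:169  31:948
  32:874  33:1619  34:1079  35:2474  36:3024  37:2157  38:243  39:203
  40:1414  41:224  42:529  43:18  44:1615  45:2197  46:2355  47:1393
  48:1109  49:735  50:2255  51:2759  52:1457  53:3159  54:2639  55:1767
  56:2912  57:231
Giant step factor: 1382^(-58) ≡ 3252 (mod 3323).
Scan 782·3252^i mod 3323 for i = 0, 1, …:
  i=0: 782   i=1: 969   i=2: 984   i=3: 3242
  i=4: 2428   i=5: 408   i=6: 939   i=7: 3114
  i=8: 1547   i=9: 3145     …   i=19: 2571
  i=20: 224
Match at i=20, j=41: x = 20·58 + 41 = 1201.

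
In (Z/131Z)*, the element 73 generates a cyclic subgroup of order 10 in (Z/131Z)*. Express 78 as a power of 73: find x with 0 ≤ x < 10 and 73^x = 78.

3

Successive powers of 73 modulo 131:
  73^0=1  73^1=73  73^2=89  73^3=78
So 73^3 ≡ 78 (mod 131), giving x = 3.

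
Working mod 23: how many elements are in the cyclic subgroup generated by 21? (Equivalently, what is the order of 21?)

The order of 21 must divide p − 1 = 22 = 2 · 11.
Divisors: 1, 2, 11, 22.
Check each in increasing order: 21^1 ≡ 21;  21^2 ≡ 4;  21^11 ≡ 22;  21^22 ≡ 1.
Smallest exponent giving 1 is 22.

22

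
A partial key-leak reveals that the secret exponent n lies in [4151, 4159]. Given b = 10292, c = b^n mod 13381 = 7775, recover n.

Compute 10292^4151 mod 13381 = 7073, then multiply by 10292 repeatedly:
  10292^4151=7073  10292^4152=2676  10292^4153=3294  10292^4154=7775
Found 7775 at exponent 4154.

4154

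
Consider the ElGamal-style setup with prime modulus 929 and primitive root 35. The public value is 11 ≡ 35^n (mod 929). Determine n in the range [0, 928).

662

Baby-step giant-step with m = ceil(sqrt(928)) = 31.
Baby table (35^j mod 929 for j=0..30):
  0:1  1:35  2:296  3:141  4:290  5:860  6:372  7:14
  8:490  9:428  10:116  11:344  12:892  13:563  14:196  15:357
  16:418  17:695  18:171  19:411  20:450  21:886  22:353  23:278
  24:440  25:536  26:180  27:726  28:327  29:297  30:176
Giant step factor: 35^(-31) ≡ 65 (mod 929).
Scan 11·65^i mod 929 for i = 0, 1, …:
  i=0: 11   i=1: 715   i=2: 25   i=3: 696
  i=4: 648   i=5: 315   i=6: 37   i=7: 547
  i=8: 253   i=9: 652     …   i=20: 920
  i=21: 344
Match at i=21, j=11: n = 21·31 + 11 = 662.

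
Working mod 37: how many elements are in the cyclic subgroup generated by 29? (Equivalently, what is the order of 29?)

12

The order of 29 must divide p − 1 = 36 = 2^2 · 3^2.
Divisors: 1, 2, 3, 4, 6, 9, 12, 18, 36.
Check each in increasing order: 29^1 ≡ 29;  29^2 ≡ 27;  29^3 ≡ 6;  29^4 ≡ 26;  29^6 ≡ 36;  29^9 ≡ 31;  29^12 ≡ 1.
Smallest exponent giving 1 is 12.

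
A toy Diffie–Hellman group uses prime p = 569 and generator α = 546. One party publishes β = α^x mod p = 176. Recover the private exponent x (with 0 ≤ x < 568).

349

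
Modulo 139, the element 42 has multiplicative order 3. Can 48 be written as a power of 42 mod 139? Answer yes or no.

no

⟨42⟩ has order 3; its elements mod 139 are {1, 42, 96}.
48 is not in this set.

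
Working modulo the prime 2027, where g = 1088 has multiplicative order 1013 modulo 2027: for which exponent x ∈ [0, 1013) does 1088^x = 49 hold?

Baby-step giant-step with m = ceil(sqrt(1013)) = 32.
Baby table (1088^j mod 2027 for j=0..31):
  0:1  1:1088  2:2003  3:239  4:576  5:345  6:365  7:1855
  8:1375  9:74  10:1459  11:251  12:1470  13:57  14:1206  15:659
  16:1461  17:400  18:1422  19:535  20:331  21:1349  22:164  23:56
  24:118  25:683  26:1222  27:1851  28:1077  29:170  30:503  31:2001
Giant step factor: 1088^(-32) ≡ 1509 (mod 2027).
Scan 49·1509^i mod 2027 for i = 0, 1, …:
  i=0: 49   i=1: 969   i=2: 754   i=3: 639
  i=4: 1426   i=5: 1187   i=6: 1342   i=7: 105
  i=8: 339   i=9: 747     …   i=28: 1240
  i=29: 239
Match at i=29, j=3: x = 29·32 + 3 = 931.

931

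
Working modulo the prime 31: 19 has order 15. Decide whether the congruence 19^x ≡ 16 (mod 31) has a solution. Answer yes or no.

16 ∈ ⟨19⟩ iff 16^15 ≡ 1 (mod 31), since |⟨19⟩| = 15.
16^15 mod 31 = 1.
Since 1 = 1, 16 lies in the subgroup.

yes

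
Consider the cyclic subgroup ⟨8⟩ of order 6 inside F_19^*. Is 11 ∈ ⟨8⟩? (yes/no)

⟨8⟩ has order 6; its elements mod 19 are {1, 7, 8, 11, 12, 18}.
11 is in this set.

yes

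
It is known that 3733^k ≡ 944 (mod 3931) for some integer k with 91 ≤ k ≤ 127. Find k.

106

Compute 3733^91 mod 3931 = 3822, then multiply by 3733 repeatedly:
  3733^91=3822  3733^92=1927  3733^93=3692  3733^94=150  3733^95=1748
  3733^96=3755  3733^97=3400  3733^98=2932  3733^99=1252  3733^100=3688
  3733^101=942  3733^102=2172  3733^103=2354  3733^104=1697  3733^105=2060
  3733^106=944
Found 944 at exponent 106.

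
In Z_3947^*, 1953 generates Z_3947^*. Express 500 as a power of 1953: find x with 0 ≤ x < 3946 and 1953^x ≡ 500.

1407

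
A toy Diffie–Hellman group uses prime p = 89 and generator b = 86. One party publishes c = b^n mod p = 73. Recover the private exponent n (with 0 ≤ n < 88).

20

Baby-step giant-step with m = ceil(sqrt(88)) = 10.
Baby table (86^j mod 89 for j=0..9):
  0:1  1:86  2:9  3:62  4:81  5:24  6:17  7:38
  8:64  9:75
Giant step factor: 86^(-10) ≡ 53 (mod 89).
Scan 73·53^i mod 89 for i = 0, 1, …:
  i=0: 73   i=1: 42   i=2: 1
Match at i=2, j=0: n = 2·10 + 0 = 20.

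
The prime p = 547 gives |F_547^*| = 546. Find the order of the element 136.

The order of 136 must divide p − 1 = 546 = 2 · 3 · 7 · 13.
Divisors: 1, 2, 3, 6, 7, 13, 14, 21, 26, 39, 42, 78, 91, 182, 273, 546.
Check each in increasing order: 136^1 ≡ 136;  136^2 ≡ 445;  136^3 ≡ 350;  136^6 ≡ 519;  136^7 ≡ 21;  136^13 ≡ 506;  136^14 ≡ 441;  136^21 ≡ 509;  136^26 ≡ 40;  136^39 ≡ 1.
Smallest exponent giving 1 is 39.

39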